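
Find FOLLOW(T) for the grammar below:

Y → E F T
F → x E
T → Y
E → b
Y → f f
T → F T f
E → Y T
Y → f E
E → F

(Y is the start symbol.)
{ $, 'b', 'f', 'x' }

To compute FOLLOW(T), find every occurrence of T on a right-hand side N → α T β: add FIRST(β) \ {ε}, and if β is empty or nullable also add FOLLOW(N). Iterate to a fixed point.

In Y → E F T: T is at the end, add FOLLOW(Y)
In T → F T f: T is followed by f, add FIRST(f) \ {ε} = { 'f' }
In E → Y T: T is at the end, add FOLLOW(E)

The FOLLOW sets referred to above (computed the same way, to a fixed point):
  FOLLOW(Y) = { $, 'b', 'f', 'x' }
  FOLLOW(E) = { $, 'b', 'f', 'x' }

Taking the union: FOLLOW(T) = { $, 'b', 'f', 'x' }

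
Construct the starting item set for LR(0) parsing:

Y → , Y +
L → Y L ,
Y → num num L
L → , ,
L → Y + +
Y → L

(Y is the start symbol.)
{ [L → . , ,], [L → . Y + +], [L → . Y L ,], [Y → . , Y +], [Y → . L], [Y → . num num L], [Y' → . Y] }

First, augment the grammar with Y' → Y
I₀ = CLOSURE({ [Y' → . Y] }):
  [Y' → . Y] has the dot before Y: add [Y → . , Y +], [Y → . num num L], [Y → . L]
  [Y → . L] has the dot before L: add [L → . Y L ,], [L → . , ,], [L → . Y + +]
No further items can be added.

I₀ = { [L → . , ,], [L → . Y + +], [L → . Y L ,], [Y → . , Y +], [Y → . L], [Y → . num num L], [Y' → . Y] }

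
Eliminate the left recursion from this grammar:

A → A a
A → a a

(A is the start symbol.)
A is directly left-recursive. The standard transformation for
  A → A α₁ | ... | A α_m | β₁ | ... | β_n
is
  A  → β₁ A' | ... | β_n A'
  A' → α₁ A' | ... | α_m A' | ε

A → a a becomes A → a a A'
A → A a becomes A' → a A'
Add A' → ε

Resulting grammar:
A → a a A'
A' → a A'
A' → ε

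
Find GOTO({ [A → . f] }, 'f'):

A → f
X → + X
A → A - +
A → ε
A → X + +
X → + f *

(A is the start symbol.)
{ [A → f .] }

GOTO(I, 'f') = CLOSURE({ [A → αX.β] : [A → α.Xβ] ∈ I, X = 'f' })

Items with dot before 'f', with the dot advanced:
  [A → . f] → [A → f .]
Closure adds nothing (no advanced item has the dot before a non-terminal).

GOTO = { [A → f .] }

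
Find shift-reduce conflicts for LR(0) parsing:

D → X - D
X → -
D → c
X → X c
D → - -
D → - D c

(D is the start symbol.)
Augment with D' → D and build the canonical LR(0) collection (I0 = CLOSURE({[D' → . D]}), then GOTO on every symbol after a dot until no new states appear). It has 11 states:
  I0: { [D → . - -], [D → . - D c], [D → . X - D], [D → . c], [D' → . D], [X → . -], [X → . X c] }  — shift
  I1: { [D → - . -], [D → - . D c], [D → . - -], [D → . - D c], [D → . X - D], [D → . c], [X → - .], [X → . -], [X → . X c] }  — shift, reduce
  I2: { [D' → D .] }  — accept
  I3: { [D → X . - D], [X → X . c] }  — shift
  I4: { [D → c .] }  — reduce
  I5: { [D → . - -], [D → . - D c], [D → . X - D], [D → . c], [D → X - . D], [X → . -], [X → . X c] }  — shift
  I6: { [X → X c .] }  — reduce
  I7: { [D → X - D .] }  — reduce
  I8: { [D → - - .], [D → - . -], [D → - . D c], [D → . - -], [D → . - D c], [D → . X - D], [D → . c], [X → - .], [X → . -], [X → . X c] }  — shift, 2 reduces
  I9: { [D → - D . c] }  — shift
  I10: { [D → - D c .] }  — reduce

I1 contains reduce item [X → - .] and shift items [D → . - -], [D → - . -], [D → . - D c], [D → . c], [X → . -] — shift-reduce conflict.
I8 contains reduce items [D → - - .], [X → - .] and shift items [D → . - -], [D → - . -], [D → . - D c], [D → . c], [X → . -] — shift-reduce conflict.

Answer: Yes — I1: [X → - .] vs [D → . - -]; I8: [D → - - .] vs [D → . - -]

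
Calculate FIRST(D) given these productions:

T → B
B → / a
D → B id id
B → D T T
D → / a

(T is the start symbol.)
{ '/' }

To compute FIRST(D), examine every production with D on the left-hand side, reading each right-hand side left to right until a non-nullable symbol is reached.

FIRST sets of the other non-terminals involved (by the same procedure, iterated to a fixed point):
  FIRST(B) = { '/' }

From D → B id id:
  - B is a non-terminal: add FIRST(B) \ {ε} = { '/' }
    B is not nullable, so stop
From D → / a:
  - '/' is a terminal: add '/' and stop

Collecting: FIRST(D) = { '/' }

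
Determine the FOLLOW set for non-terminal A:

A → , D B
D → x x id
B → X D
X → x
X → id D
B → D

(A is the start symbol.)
To compute FOLLOW(A), find every occurrence of A on a right-hand side N → α A β: add FIRST(β) \ {ε}, and if β is empty or nullable also add FOLLOW(N). Iterate to a fixed point.

A is the start symbol, so $ ∈ FOLLOW(A).
A does not occur on any right-hand side.

Taking the union: FOLLOW(A) = { $ }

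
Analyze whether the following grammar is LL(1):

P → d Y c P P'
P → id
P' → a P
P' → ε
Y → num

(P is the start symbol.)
A grammar is LL(1) if for each non-terminal N with multiple productions, the predict sets of those productions are pairwise disjoint, where PREDICT(N → α) = (FIRST(α) \ {ε}) ∪ (FOLLOW(N) if α ⇒* ε).

Relevant sets:
  FOLLOW(P') = { $, 'a' }

For P:
  PREDICT(P → d Y c P P') = { 'd' }
  PREDICT(P → id) = { 'id' }
For P':
  PREDICT(P' → a P) = { 'a' }
  PREDICT(P' → ε) = { $, 'a' }
Y has a single production, so nothing to check there.

Conflict found: Predict set conflict for P': { 'a' }
The grammar is NOT LL(1).

Answer: No. Predict set conflict for P': { 'a' }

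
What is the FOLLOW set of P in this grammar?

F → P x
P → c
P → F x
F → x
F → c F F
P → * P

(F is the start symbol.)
{ 'x' }

To compute FOLLOW(P), find every occurrence of P on a right-hand side N → α P β: add FIRST(β) \ {ε}, and if β is empty or nullable also add FOLLOW(N). Iterate to a fixed point.

In F → P x: P is followed by x, add FIRST(x) \ {ε} = { 'x' }
In P → * P: P is at the end; this adds FOLLOW(P) to itself — nothing new

Taking the union: FOLLOW(P) = { 'x' }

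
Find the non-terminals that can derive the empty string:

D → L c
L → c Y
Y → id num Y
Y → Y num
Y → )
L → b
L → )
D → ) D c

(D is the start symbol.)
None

A non-terminal is nullable if it can derive ε (the empty string): either it has an ε-production, or it has a production whose right-hand side consists entirely of nullable non-terminals.

There are no ε-productions, so no non-terminal can derive ε.
No non-terminals are nullable.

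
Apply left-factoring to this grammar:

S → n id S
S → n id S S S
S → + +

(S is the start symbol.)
Left-factoring transforms A → αβ₁ | αβ₂ into A → αA' and A' → β₁ | β₂
(α is the longest common prefix among the alternatives). Repeat until
no nonterminal has two alternatives with a common prefix.

Round 1: S has alternatives sharing prefix 'n id S'. Introduce S': S → n id S S'
  Add: S' → ε
  Add: S' → S S

No remaining common prefixes — done.

Resulting grammar:
S → n id S S'
S' → ε
S' → S S
S → + +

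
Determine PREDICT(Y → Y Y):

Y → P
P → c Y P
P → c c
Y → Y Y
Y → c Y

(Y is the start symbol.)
{ 'c' }

PREDICT(Y → Y Y) = (FIRST(RHS) \ {ε}) ∪ (FOLLOW(Y) if ε ∈ FIRST(RHS), i.e. RHS ⇒* ε)
FIRST(Y) = { 'c' }
FIRST(Y Y) = { 'c' }
ε ∉ FIRST(Y Y), so FOLLOW(Y) is not added.
PREDICT(Y → Y Y) = { 'c' }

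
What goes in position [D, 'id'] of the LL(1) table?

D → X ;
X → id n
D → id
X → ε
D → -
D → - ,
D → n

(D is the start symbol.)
D → X ;, D → id

To find M[D, 'id'], we find productions for D where 'id' is in the predict set (PREDICT(N → α) = (FIRST(α) \ {ε}) ∪ (FOLLOW(N) if α ⇒* ε)).

Relevant sets:
  FIRST(X) = { 'id', ε }

D → X ;: PREDICT = { ';', 'id' }
  'id' is in predict set, so this production goes in M[D, 'id']
D → id: PREDICT = { 'id' }
  'id' is in predict set, so this production goes in M[D, 'id']
D → -: PREDICT = { '-' }
D → - ,: PREDICT = { '-' }
D → n: PREDICT = { 'n' }

M[D, 'id'] = D → X ;, D → id  (a multiply-defined cell — the grammar is not LL(1))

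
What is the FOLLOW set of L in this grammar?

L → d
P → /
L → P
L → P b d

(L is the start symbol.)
To compute FOLLOW(L), find every occurrence of L on a right-hand side N → α L β: add FIRST(β) \ {ε}, and if β is empty or nullable also add FOLLOW(N). Iterate to a fixed point.

L is the start symbol, so $ ∈ FOLLOW(L).
L does not occur on any right-hand side.

Taking the union: FOLLOW(L) = { $ }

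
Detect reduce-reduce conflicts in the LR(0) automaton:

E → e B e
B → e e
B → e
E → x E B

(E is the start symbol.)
Augment with E' → E and build the canonical LR(0) collection (I0 = CLOSURE({[E' → . E]}), then GOTO on every symbol after a dot until no new states appear). It has 10 states:
  I0: { [E → . e B e], [E → . x E B], [E' → . E] }  — shift
  I1: { [E' → E .] }  — accept
  I2: { [B → . e e], [B → . e], [E → e . B e] }  — shift
  I3: { [E → . e B e], [E → . x E B], [E → x . E B] }  — shift
  I4: { [B → . e e], [B → . e], [E → x E . B] }  — shift
  I5: { [E → x E B .] }  — reduce
  I6: { [B → e . e], [B → e .] }  — shift, reduce
  I7: { [B → e e .] }  — reduce
  I8: { [E → e B . e] }  — shift
  I9: { [E → e B e .] }  — reduce

No state contains more than one complete item.

Answer: No reduce-reduce conflicts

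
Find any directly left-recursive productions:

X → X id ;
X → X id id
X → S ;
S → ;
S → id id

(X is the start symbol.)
X → X id ;: LEFT RECURSIVE (starts with X)
X → X id id: LEFT RECURSIVE (starts with X)
X → S ;: starts with S
S → ;: starts with ';'
S → id id: starts with id

The grammar has direct left recursion on: X.

Answer: Yes, X is left-recursive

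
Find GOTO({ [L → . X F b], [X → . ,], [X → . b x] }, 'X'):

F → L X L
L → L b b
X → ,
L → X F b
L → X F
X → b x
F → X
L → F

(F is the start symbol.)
GOTO(I, 'X') = CLOSURE({ [A → αX.β] : [A → α.Xβ] ∈ I, X = 'X' })

Items with dot before 'X', with the dot advanced:
  [L → . X F b] → [L → X . F b]
Closure of the advanced items:
  [L → X . F b] has the dot before F: add [F → . L X L], [F → . X]
  [F → . L X L] has the dot before L: add [L → . L b b], [L → . X F b], [L → . X F], [L → . F]
  [F → . X] has the dot before X: add [X → . ,], [X → . b x]

GOTO = { [F → . L X L], [F → . X], [L → . F], [L → . L b b], [L → . X F b], [L → . X F], [L → X . F b], [X → . ,], [X → . b x] }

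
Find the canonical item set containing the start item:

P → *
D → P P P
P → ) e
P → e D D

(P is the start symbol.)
{ [P → . ) e], [P → . *], [P → . e D D], [P' → . P] }

First, augment the grammar with P' → P
I₀ = CLOSURE({ [P' → . P] }):
  [P' → . P] has the dot before P: add [P → . *], [P → . ) e], [P → . e D D]
No further items can be added.

I₀ = { [P → . ) e], [P → . *], [P → . e D D], [P' → . P] }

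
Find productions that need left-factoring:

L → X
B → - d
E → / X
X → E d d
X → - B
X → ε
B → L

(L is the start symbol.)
Left-factoring is needed when two productions for the same non-terminal
share a common prefix on the right-hand side.

Productions for B:
  B → - d
  B → L
Productions for X:
  X → E d d
  X → - B
  X → ε

No common prefixes found.

Answer: No, left-factoring is not needed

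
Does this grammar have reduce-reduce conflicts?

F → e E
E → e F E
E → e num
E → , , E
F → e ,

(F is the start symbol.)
A reduce-reduce conflict occurs when an LR(0) state has two complete items [A → α .] and [B → β .] — both call for a reduction, and with no lookahead the parser cannot choose between them.

Augment with F' → F and build the canonical LR(0) collection (I0 = CLOSURE({[F' → . F]}), then GOTO on every symbol after a dot until no new states appear). It has 12 states:
  I0: { [F → . e ,], [F → . e E], [F' → . F] }  — shift
  I1: { [F' → F .] }  — accept
  I2: { [E → . , , E], [E → . e F E], [E → . e num], [F → e . ,], [F → e . E] }  — shift
  I3: { [E → , . , E], [F → e , .] }  — shift, reduce
  I4: { [F → e E .] }  — reduce
  I5: { [E → e . F E], [E → e . num], [F → . e ,], [F → . e E] }  — shift
  I6: { [E → . , , E], [E → . e F E], [E → . e num], [E → e F . E] }  — shift
  I7: { [E → e num .] }  — reduce
  I8: { [E → , . , E] }  — shift
  I9: { [E → e F E .] }  — reduce
  I10: { [E → , , . E], [E → . , , E], [E → . e F E], [E → . e num] }  — shift
  I11: { [E → , , E .] }  — reduce

No state contains more than one complete item.

Answer: No reduce-reduce conflicts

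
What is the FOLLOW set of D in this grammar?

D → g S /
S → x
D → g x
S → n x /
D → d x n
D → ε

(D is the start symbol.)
{ $ }

To compute FOLLOW(D), find every occurrence of D on a right-hand side N → α D β: add FIRST(β) \ {ε}, and if β is empty or nullable also add FOLLOW(N). Iterate to a fixed point.

D is the start symbol, so $ ∈ FOLLOW(D).
D does not occur on any right-hand side.

Taking the union: FOLLOW(D) = { $ }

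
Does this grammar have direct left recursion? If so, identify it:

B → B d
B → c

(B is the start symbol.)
Yes, B is left-recursive

Direct left recursion occurs when N → N α for some non-terminal N (the right-hand side begins with the left-hand side itself).

B → B d: LEFT RECURSIVE (starts with B)
B → c: starts with c

The grammar has direct left recursion on: B.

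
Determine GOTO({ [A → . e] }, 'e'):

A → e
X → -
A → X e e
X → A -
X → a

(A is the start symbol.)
GOTO(I, 'e') = CLOSURE({ [A → αX.β] : [A → α.Xβ] ∈ I, X = 'e' })

Items with dot before 'e', with the dot advanced:
  [A → . e] → [A → e .]
Closure adds nothing (no advanced item has the dot before a non-terminal).

GOTO = { [A → e .] }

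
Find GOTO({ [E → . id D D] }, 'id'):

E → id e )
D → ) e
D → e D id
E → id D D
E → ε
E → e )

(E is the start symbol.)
GOTO(I, 'id') = CLOSURE({ [A → αX.β] : [A → α.Xβ] ∈ I, X = 'id' })

Items with dot before 'id', with the dot advanced:
  [E → . id D D] → [E → id . D D]
Closure of the advanced items:
  [E → id . D D] has the dot before D: add [D → . ) e], [D → . e D id]

GOTO = { [D → . ) e], [D → . e D id], [E → id . D D] }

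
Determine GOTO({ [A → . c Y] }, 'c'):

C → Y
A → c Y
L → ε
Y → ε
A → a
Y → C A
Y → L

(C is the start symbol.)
{ [A → c . Y], [C → . Y], [L → .], [Y → . C A], [Y → . L], [Y → .] }

GOTO(I, 'c') = CLOSURE({ [A → αX.β] : [A → α.Xβ] ∈ I, X = 'c' })

Items with dot before 'c', with the dot advanced:
  [A → . c Y] → [A → c . Y]
Closure of the advanced items:
  [A → c . Y] has the dot before Y: add [Y → .], [Y → . C A], [Y → . L]
  [Y → . C A] has the dot before C: add [C → . Y]
  [Y → . L] has the dot before L: add [L → .]

GOTO = { [A → c . Y], [C → . Y], [L → .], [Y → . C A], [Y → . L], [Y → .] }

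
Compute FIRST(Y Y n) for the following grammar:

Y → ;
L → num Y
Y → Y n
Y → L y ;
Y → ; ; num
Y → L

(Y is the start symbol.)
FIRST sets of the non-terminals involved (from the grammar, by fixed-point iteration):
  FIRST(Y) = { ';', 'num' }

To compute FIRST(Y Y n), process the symbols left to right:
Symbol Y is a non-terminal. Add FIRST(Y) \ {ε} = { ';', 'num' }
Y is not nullable (ε ∉ FIRST(Y)), so stop here.
FIRST(Y Y n) = { ';', 'num' }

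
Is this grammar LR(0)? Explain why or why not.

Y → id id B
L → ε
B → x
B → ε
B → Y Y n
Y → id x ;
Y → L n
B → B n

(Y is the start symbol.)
A grammar is LR(0) if no state in the canonical LR(0) collection has:
  - both a shift item (dot before a terminal) and a complete item (shift-reduce conflict), or
  - two or more complete items (reduce-reduce conflict; the accept item [Y' → Y .] counts as a complete item here).

Augment with Y' → Y and build the canonical LR(0) collection (I0 = CLOSURE({[Y' → . Y]}), then GOTO on every symbol after a dot until no new states appear). It has 14 states:
  I0: { [L → .], [Y → . L n], [Y → . id id B], [Y → . id x ;], [Y' → . Y] }  — shift, reduce
  I1: { [Y → L . n] }  — shift
  I2: { [Y' → Y .] }  — accept
  I3: { [Y → id . id B], [Y → id . x ;] }  — shift
  I4: { [B → . B n], [B → . Y Y n], [B → . x], [B → .], [L → .], [Y → . L n], [Y → . id id B], [Y → . id x ;], [Y → id id . B] }  — shift, 2 reduces
  I5: { [Y → id x . ;] }  — shift
  I6: { [Y → id x ; .] }  — reduce
  I7: { [B → B . n], [Y → id id B .] }  — shift, reduce
  I8: { [B → Y . Y n], [L → .], [Y → . L n], [Y → . id id B], [Y → . id x ;] }  — shift, reduce
  I9: { [B → x .] }  — reduce
  I10: { [B → Y Y . n] }  — shift
  I11: { [B → Y Y n .] }  — reduce
  I12: { [B → B n .] }  — reduce
  I13: { [Y → L n .] }  — reduce

Conflict in state I0:
  Shift-reduce conflict between [L → .] and [Y → . id id B]
So the grammar is NOT LR(0).

Answer: No. Shift-reduce conflict between [L → .] and [Y → . id id B]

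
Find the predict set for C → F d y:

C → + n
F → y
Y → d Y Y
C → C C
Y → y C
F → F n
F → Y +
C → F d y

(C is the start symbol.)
{ 'd', 'y' }

PREDICT(C → F d y) = (FIRST(RHS) \ {ε}) ∪ (FOLLOW(C) if ε ∈ FIRST(RHS), i.e. RHS ⇒* ε)
FIRST(F) = { 'd', 'y' }
FIRST(F d y) = { 'd', 'y' }
ε ∉ FIRST(F d y), so FOLLOW(C) is not added.
PREDICT(C → F d y) = { 'd', 'y' }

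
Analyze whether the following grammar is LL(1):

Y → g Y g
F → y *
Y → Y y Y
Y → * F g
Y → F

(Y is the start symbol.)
No. Predict set conflict for Y: { 'g' }

Relevant sets:
  FIRST(Y) = { '*', 'g', 'y' }
  FIRST(F) = { 'y' }

For Y:
  PREDICT(Y → g Y g) = { 'g' }
  PREDICT(Y → Y y Y) = { '*', 'g', 'y' }
  PREDICT(Y → '*' F g) = { '*' }
  PREDICT(Y → F) = { 'y' }
F has a single production, so nothing to check there.

Conflict found: Predict set conflict for Y: { 'g' }
The grammar is NOT LL(1).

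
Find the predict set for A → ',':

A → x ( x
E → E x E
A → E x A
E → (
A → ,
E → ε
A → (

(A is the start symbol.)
{ ',' }

PREDICT(A → ',') = (FIRST(RHS) \ {ε}) ∪ (FOLLOW(A) if ε ∈ FIRST(RHS), i.e. RHS ⇒* ε)
FIRST(',') = { ',' }
ε ∉ FIRST(','), so FOLLOW(A) is not added.
PREDICT(A → ',') = { ',' }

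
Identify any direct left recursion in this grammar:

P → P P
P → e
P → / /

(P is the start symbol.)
Yes, P is left-recursive

Direct left recursion occurs when N → N α for some non-terminal N (the right-hand side begins with the left-hand side itself).

P → P P: LEFT RECURSIVE (starts with P)
P → e: starts with e
P → / /: starts with '/'

The grammar has direct left recursion on: P.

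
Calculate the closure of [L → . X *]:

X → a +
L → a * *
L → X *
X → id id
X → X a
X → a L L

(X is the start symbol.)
{ [L → . X *], [X → . X a], [X → . a +], [X → . a L L], [X → . id id] }

To compute CLOSURE, for each item [A → α.Bβ] where B is a non-terminal, add [B → .γ] for all productions B → γ; repeat for the newly added items until nothing changes.

Start with: [L → . X *]
  [L → . X *] has the dot before X: add [X → . a +], [X → . id id], [X → . X a], [X → . a L L]
No further items can be added.

CLOSURE = { [L → . X *], [X → . X a], [X → . a +], [X → . a L L], [X → . id id] }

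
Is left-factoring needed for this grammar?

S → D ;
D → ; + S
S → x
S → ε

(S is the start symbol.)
Left-factoring is needed when two productions for the same non-terminal
share a common prefix on the right-hand side.

Productions for S:
  S → D ;
  S → x
  S → ε

No common prefixes found.

Answer: No, left-factoring is not needed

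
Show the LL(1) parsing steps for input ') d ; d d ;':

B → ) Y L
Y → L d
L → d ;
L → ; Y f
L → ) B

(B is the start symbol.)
Stack is shown with the top on the left.

Stack      Input          Action
--------------------------------
B $        ) d ; d d ; $  output B → ) Y L
) Y L $    ) d ; d d ; $  match ')'
Y L $      d ; d d ; $    output Y → L d
L d L $    d ; d d ; $    output L → d ;
d ; d L $  d ; d d ; $    match 'd'
; d L $    ; d d ; $      match ';'
d L $      d d ; $        match 'd'
L $        d ; $          output L → d ;
d ; $      d ; $          match 'd'
; $        ; $            match ';'
$          $              accept

The string is accepted.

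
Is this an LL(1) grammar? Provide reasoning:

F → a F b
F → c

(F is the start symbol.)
Yes, the grammar is LL(1).

For F:
  PREDICT(F → a F b) = { 'a' }
  PREDICT(F → c) = { 'c' }

All predict sets are disjoint. The grammar IS LL(1).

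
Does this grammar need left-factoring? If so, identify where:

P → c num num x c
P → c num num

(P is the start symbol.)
Yes, P has productions with common prefix 'c num num'

Left-factoring is needed when two productions for the same non-terminal
share a common prefix on the right-hand side.

Productions for P:
  P → c num num x c
  P → c num num

Found common prefix 'c num num' in productions for P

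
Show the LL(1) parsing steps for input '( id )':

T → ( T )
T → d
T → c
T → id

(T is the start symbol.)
LL(1) parsing maintains a stack (initially the start symbol over $) and the input. At each step: if the stack top is a terminal, match it against the current input token; if it is a non-terminal N, replace it with the RHS of M[N, lookahead] (the unique production whose predict set contains the lookahead).

Stack is shown with the top on the left.

Stack    Input     Action
-------------------------
T $      ( id ) $  output T → ( T )
( T ) $  ( id ) $  match '('
T ) $    id ) $    output T → id
id ) $   id ) $    match 'id'
) $      ) $       match ')'
$        $         accept

The string is accepted.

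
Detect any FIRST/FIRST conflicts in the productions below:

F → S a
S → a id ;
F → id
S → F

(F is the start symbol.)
A FIRST/FIRST conflict occurs when two productions N → α and N → β for the same non-terminal have FIRST(α) ∩ FIRST(β) ≠ ∅ (with ε ∈ FIRST of a nullable right-hand side, so two nullable alternatives also conflict).

FIRST sets of the non-terminals at (or reachable through a nullable prefix from) the front of some alternative:
  FIRST(S) = { 'a', 'id' }
  FIRST(F) = { 'a', 'id' }

Productions for F:
  F → S a: FIRST = { 'a', 'id' }
  F → id: FIRST = { 'id' }
Productions for S:
  S → a id ;: FIRST = { 'a' }
  S → F: FIRST = { 'a', 'id' }

Conflict for F: F → S a and F → id
  Overlap: { 'id' }
Conflict for S: S → a id ; and S → F
  Overlap: { 'a' }

Answer: Yes. F → S a / F → id on { 'id' }; S → a id ';' / S → F on { 'a' }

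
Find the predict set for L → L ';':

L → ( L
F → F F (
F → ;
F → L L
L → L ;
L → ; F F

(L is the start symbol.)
PREDICT(L → L ';') = (FIRST(RHS) \ {ε}) ∪ (FOLLOW(L) if ε ∈ FIRST(RHS), i.e. RHS ⇒* ε)
FIRST(L) = { '(', ';' }
FIRST(L ';') = { '(', ';' }
ε ∉ FIRST(L ';'), so FOLLOW(L) is not added.
PREDICT(L → L ';') = { '(', ';' }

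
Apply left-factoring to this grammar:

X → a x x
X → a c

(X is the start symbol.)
Left-factoring transforms A → αβ₁ | αβ₂ into A → αA' and A' → β₁ | β₂
(α is the longest common prefix among the alternatives). Repeat until
no nonterminal has two alternatives with a common prefix.

Round 1: X has alternatives sharing prefix 'a'. Introduce X': X → a X'
  Add: X' → x x
  Add: X' → c

No remaining common prefixes — done.

Resulting grammar:
X → a X'
X' → x x
X' → c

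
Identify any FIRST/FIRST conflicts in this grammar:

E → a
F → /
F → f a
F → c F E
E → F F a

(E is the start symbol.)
No FIRST/FIRST conflicts.

FIRST sets of the non-terminals at (or reachable through a nullable prefix from) the front of some alternative:
  FIRST(F) = { '/', 'c', 'f' }

Productions for E:
  E → a: FIRST = { 'a' }
  E → F F a: FIRST = { '/', 'c', 'f' }
Productions for F:
  F → /: FIRST = { '/' }
  F → f a: FIRST = { 'f' }
  F → c F E: FIRST = { 'c' }

All alternatives of each non-terminal have pairwise disjoint FIRST sets.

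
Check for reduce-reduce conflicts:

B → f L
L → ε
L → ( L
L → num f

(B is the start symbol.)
A reduce-reduce conflict occurs when an LR(0) state has two complete items [A → α .] and [B → β .] — both call for a reduction, and with no lookahead the parser cannot choose between them.

Augment with B' → B and build the canonical LR(0) collection (I0 = CLOSURE({[B' → . B]}), then GOTO on every symbol after a dot until no new states appear). It has 8 states:
  I0: { [B → . f L], [B' → . B] }  — shift
  I1: { [B' → B .] }  — accept
  I2: { [B → f . L], [L → . ( L], [L → . num f], [L → .] }  — shift, reduce
  I3: { [L → ( . L], [L → . ( L], [L → . num f], [L → .] }  — shift, reduce
  I4: { [B → f L .] }  — reduce
  I5: { [L → num . f] }  — shift
  I6: { [L → num f .] }  — reduce
  I7: { [L → ( L .] }  — reduce

No state contains more than one complete item.

Answer: No reduce-reduce conflicts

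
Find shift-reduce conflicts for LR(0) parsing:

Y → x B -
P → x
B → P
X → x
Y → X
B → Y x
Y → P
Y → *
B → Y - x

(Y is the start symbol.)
Augment with Y' → Y and build the canonical LR(0) collection (I0 = CLOSURE({[Y' → . Y]}), then GOTO on every symbol after a dot until no new states appear). It has 13 states:
  I0: { [P → . x], [X → . x], [Y → . *], [Y → . P], [Y → . X], [Y → . x B -], [Y' → . Y] }  — shift
  I1: { [Y → * .] }  — reduce
  I2: { [Y → P .] }  — reduce
  I3: { [Y → X .] }  — reduce
  I4: { [Y' → Y .] }  — accept
  I5: { [B → . P], [B → . Y - x], [B → . Y x], [P → . x], [P → x .], [X → . x], [X → x .], [Y → . *], [Y → . P], [Y → . X], [Y → . x B -], [Y → x . B -] }  — shift, 2 reduces
  I6: { [Y → x B . -] }  — shift
  I7: { [B → P .], [Y → P .] }  — 2 reduces
  I8: { [B → Y . - x], [B → Y . x] }  — shift
  I9: { [B → Y - . x] }  — shift
  I10: { [B → Y x .] }  — reduce
  I11: { [B → Y - x .] }  — reduce
  I12: { [Y → x B - .] }  — reduce

I5 contains reduce items [P → x .], [X → x .] and shift items [P → . x], [X → . x], [Y → . *], [Y → . x B -] — shift-reduce conflict.

Answer: Yes — I5: [P → x .] vs [P → . x]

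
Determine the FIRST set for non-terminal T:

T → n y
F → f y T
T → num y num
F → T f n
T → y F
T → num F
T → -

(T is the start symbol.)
{ '-', 'n', 'num', 'y' }

From T → n y:
  - n is a terminal: add 'n' and stop
From T → num y num:
  - num is a terminal: add 'num' and stop
From T → y F:
  - y is a terminal: add 'y' and stop
From T → num F:
  - num is a terminal: add 'num' and stop
From T → -:
  - '-' is a terminal: add '-' and stop

Collecting: FIRST(T) = { '-', 'n', 'num', 'y' }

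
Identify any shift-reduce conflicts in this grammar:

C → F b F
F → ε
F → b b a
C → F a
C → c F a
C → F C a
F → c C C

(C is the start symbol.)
Yes — I0: [F → .] vs [C → . c F a]; I2: [F → .] vs [C → F . a]; I4: [F → .] vs [C → . c F a]; I5: [F → .] vs [C → . c F a]; I6: [F → .] vs [C → F . a]; I9: [F → .] vs [F → . b b a]; I12: [F → .] vs [C → . c F a]

A shift-reduce conflict occurs when an LR(0) state has both:
  - a complete (reduce) item [A → α .] (dot at the end), and
  - a shift item [B → β . c γ] (dot before a terminal).

Augment with C' → C and build the canonical LR(0) collection (I0 = CLOSURE({[C' → . C]}), then GOTO on every symbol after a dot until no new states appear). It has 18 states:
  I0: { [C → . F C a], [C → . F a], [C → . F b F], [C → . c F a], [C' → . C], [F → . b b a], [F → . c C C], [F → .] }  — shift, reduce
  I1: { [C' → C .] }  — accept
  I2: { [C → . F C a], [C → . F a], [C → . F b F], [C → . c F a], [C → F . C a], [C → F . a], [C → F . b F], [F → . b b a], [F → . c C C], [F → .] }  — shift, reduce
  I3: { [F → b . b a] }  — shift
  I4: { [C → . F C a], [C → . F a], [C → . F b F], [C → . c F a], [C → c . F a], [F → . b b a], [F → . c C C], [F → .], [F → c . C C] }  — shift, reduce
  I5: { [C → . F C a], [C → . F a], [C → . F b F], [C → . c F a], [F → . b b a], [F → . c C C], [F → .], [F → c C . C] }  — shift, reduce
  I6: { [C → . F C a], [C → . F a], [C → . F b F], [C → . c F a], [C → F . C a], [C → F . a], [C → F . b F], [C → c F . a], [F → . b b a], [F → . c C C], [F → .] }  — shift, reduce
  I7: { [C → F C . a] }  — shift
  I8: { [C → F a .], [C → c F a .] }  — 2 reduces
  I9: { [C → F b . F], [F → . b b a], [F → . c C C], [F → .], [F → b . b a] }  — shift, reduce
  I10: { [C → F b F .] }  — reduce
  I11: { [F → b . b a], [F → b b . a] }  — shift
  I12: { [C → . F C a], [C → . F a], [C → . F b F], [C → . c F a], [F → . b b a], [F → . c C C], [F → .], [F → c . C C] }  — shift, reduce
  I13: { [F → b b a .] }  — reduce
  I14: { [F → b b . a] }  — shift
  I15: { [C → F C a .] }  — reduce
  I16: { [F → c C C .] }  — reduce
  I17: { [C → F a .] }  — reduce

I0 contains reduce item [F → .] and shift items [C → . c F a], [F → . b b a], [F → . c C C] — shift-reduce conflict.
I2 contains reduce item [F → .] and shift items [C → F . a], [C → F . b F], [C → . c F a], [F → . b b a], [F → . c C C] — shift-reduce conflict.
I4 contains reduce item [F → .] and shift items [C → . c F a], [F → . b b a], [F → . c C C] — shift-reduce conflict.
I5 contains reduce item [F → .] and shift items [C → . c F a], [F → . b b a], [F → . c C C] — shift-reduce conflict.
I6 contains reduce item [F → .] and shift items [C → F . a], [C → F . b F], [C → . c F a], [C → c F . a], [F → . b b a], [F → . c C C] — shift-reduce conflict.
I9 contains reduce item [F → .] and shift items [F → . b b a], [F → b . b a], [F → . c C C] — shift-reduce conflict.
I12 contains reduce item [F → .] and shift items [C → . c F a], [F → . b b a], [F → . c C C] — shift-reduce conflict.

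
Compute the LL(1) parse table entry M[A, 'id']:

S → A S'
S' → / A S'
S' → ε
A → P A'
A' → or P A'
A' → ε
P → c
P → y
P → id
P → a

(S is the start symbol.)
A → P A'

To find M[A, 'id'], we find productions for A where 'id' is in the predict set (PREDICT(N → α) = (FIRST(α) \ {ε}) ∪ (FOLLOW(N) if α ⇒* ε)).

Relevant sets:
  FIRST(P) = { 'a', 'c', 'id', 'y' }

A → P A': PREDICT = { 'a', 'c', 'id', 'y' }
  'id' is in predict set, so this production goes in M[A, 'id']

M[A, 'id'] = A → P A'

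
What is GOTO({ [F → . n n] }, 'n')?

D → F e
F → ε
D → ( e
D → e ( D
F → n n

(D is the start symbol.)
GOTO(I, 'n') = CLOSURE({ [A → αX.β] : [A → α.Xβ] ∈ I, X = 'n' })

Items with dot before 'n', with the dot advanced:
  [F → . n n] → [F → n . n]
Closure adds nothing (no advanced item has the dot before a non-terminal).

GOTO = { [F → n . n] }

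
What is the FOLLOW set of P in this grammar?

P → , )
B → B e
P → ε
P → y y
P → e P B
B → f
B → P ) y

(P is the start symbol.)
P is the start symbol, so $ ∈ FOLLOW(P).
In P → e P B: P is followed by B, add FIRST(B) \ {ε} = { ')', ',', 'e', 'f', 'y' }
In B → P ) y: P is followed by ')' y, add FIRST(')' y) \ {ε} = { ')' }

Taking the union: FOLLOW(P) = { $, ')', ',', 'e', 'f', 'y' }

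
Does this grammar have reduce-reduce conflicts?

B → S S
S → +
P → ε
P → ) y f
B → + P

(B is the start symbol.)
Augment with B' → B and build the canonical LR(0) collection (I0 = CLOSURE({[B' → . B]}), then GOTO on every symbol after a dot until no new states appear). It has 10 states:
  I0: { [B → . + P], [B → . S S], [B' → . B], [S → . +] }  — shift
  I1: { [B → + . P], [P → . ) y f], [P → .], [S → + .] }  — shift, 2 reduces
  I2: { [B' → B .] }  — accept
  I3: { [B → S . S], [S → . +] }  — shift
  I4: { [S → + .] }  — reduce
  I5: { [B → S S .] }  — reduce
  I6: { [P → ) . y f] }  — shift
  I7: { [B → + P .] }  — reduce
  I8: { [P → ) y . f] }  — shift
  I9: { [P → ) y f .] }  — reduce

I1 contains complete items [P → .], [S → + .] — reduce-reduce conflict.

Answer: Yes — I1: [P → .] vs [S → + .]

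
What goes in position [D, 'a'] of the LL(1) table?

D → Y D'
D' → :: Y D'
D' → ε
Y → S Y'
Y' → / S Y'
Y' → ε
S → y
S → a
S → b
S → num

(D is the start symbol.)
D → Y D'

To find M[D, 'a'], we find productions for D where 'a' is in the predict set (PREDICT(N → α) = (FIRST(α) \ {ε}) ∪ (FOLLOW(N) if α ⇒* ε)).

Relevant sets:
  FIRST(Y) = { 'a', 'b', 'num', 'y' }

D → Y D': PREDICT = { 'a', 'b', 'num', 'y' }
  'a' is in predict set, so this production goes in M[D, 'a']

M[D, 'a'] = D → Y D'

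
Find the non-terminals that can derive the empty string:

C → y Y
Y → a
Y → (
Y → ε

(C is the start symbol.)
A non-terminal is nullable if it can derive ε (the empty string): either it has an ε-production, or it has a production whose right-hand side consists entirely of nullable non-terminals.

ε-productions: Y → ε
So Y is immediately nullable.
No further non-terminal can be added: every production for the remaining non-terminals contains a terminal or a non-nullable non-terminal.
Nullable = { 'Y' }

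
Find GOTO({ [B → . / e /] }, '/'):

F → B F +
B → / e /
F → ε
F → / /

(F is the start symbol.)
{ [B → / . e /] }

GOTO(I, '/') = CLOSURE({ [A → αX.β] : [A → α.Xβ] ∈ I, X = '/' })

Items with dot before '/', with the dot advanced:
  [B → . / e /] → [B → / . e /]
Closure adds nothing (no advanced item has the dot before a non-terminal).

GOTO = { [B → / . e /] }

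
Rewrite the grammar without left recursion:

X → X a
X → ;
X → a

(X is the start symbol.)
X is directly left-recursive. The standard transformation for
  A → A α₁ | ... | A α_m | β₁ | ... | β_n
is
  A  → β₁ A' | ... | β_n A'
  A' → α₁ A' | ... | α_m A' | ε

X → ; becomes X → ; X'
X → a becomes X → a X'
X → X a becomes X' → a X'
Add X' → ε

Resulting grammar:
X → ; X'
X → a X'
X' → a X'
X' → ε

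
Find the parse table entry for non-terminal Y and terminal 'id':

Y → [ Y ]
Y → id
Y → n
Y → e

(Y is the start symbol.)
To find M[Y, 'id'], we find productions for Y where 'id' is in the predict set (PREDICT(N → α) = (FIRST(α) \ {ε}) ∪ (FOLLOW(N) if α ⇒* ε)).

Y → [ Y ]: PREDICT = { '[' }
Y → id: PREDICT = { 'id' }
  'id' is in predict set, so this production goes in M[Y, 'id']
Y → n: PREDICT = { 'n' }
Y → e: PREDICT = { 'e' }

M[Y, 'id'] = Y → id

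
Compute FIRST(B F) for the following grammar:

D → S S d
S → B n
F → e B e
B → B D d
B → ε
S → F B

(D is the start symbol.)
FIRST sets of the non-terminals involved (from the grammar, by fixed-point iteration):
  FIRST(B) = { 'e', 'n', ε }
  FIRST(F) = { 'e' }

To compute FIRST(B F), process the symbols left to right:
Symbol B is a non-terminal. Add FIRST(B) \ {ε} = { 'e', 'n' }
B is nullable (ε ∈ FIRST(B)), continue to the next symbol.
Symbol F is a non-terminal. Add FIRST(F) \ {ε} = { 'e' }
F is not nullable (ε ∉ FIRST(F)), so stop here.
FIRST(B F) = { 'e', 'n' }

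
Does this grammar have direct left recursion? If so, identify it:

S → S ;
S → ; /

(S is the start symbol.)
Direct left recursion occurs when N → N α for some non-terminal N (the right-hand side begins with the left-hand side itself).

S → S ;: LEFT RECURSIVE (starts with S)
S → ; /: starts with ';'

The grammar has direct left recursion on: S.

Answer: Yes, S is left-recursive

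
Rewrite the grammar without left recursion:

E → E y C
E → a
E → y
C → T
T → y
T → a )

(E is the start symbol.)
E is directly left-recursive. The standard transformation for
  A → A α₁ | ... | A α_m | β₁ | ... | β_n
is
  A  → β₁ A' | ... | β_n A'
  A' → α₁ A' | ... | α_m A' | ε

E → a becomes E → a E'
E → y becomes E → y E'
E → E y C becomes E' → y C E'
Add E' → ε

Productions for other non-terminals are unchanged:
  C → T
  T → y
  T → a )

Resulting grammar:
E → a E'
E → y E'
E' → y C E'
E' → ε
C → T
T → y
T → a )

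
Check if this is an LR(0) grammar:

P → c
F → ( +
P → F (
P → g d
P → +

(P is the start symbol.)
Yes, the grammar is LR(0)

A grammar is LR(0) if no state in the canonical LR(0) collection has:
  - both a shift item (dot before a terminal) and a complete item (shift-reduce conflict), or
  - two or more complete items (reduce-reduce conflict; the accept item [P' → P .] counts as a complete item here).

Augment with P' → P and build the canonical LR(0) collection (I0 = CLOSURE({[P' → . P]}), then GOTO on every symbol after a dot until no new states appear). It has 10 states:
  I0: { [F → . ( +], [P → . +], [P → . F (], [P → . c], [P → . g d], [P' → . P] }  — shift
  I1: { [F → ( . +] }  — shift
  I2: { [P → + .] }  — reduce
  I3: { [P → F . (] }  — shift
  I4: { [P' → P .] }  — accept
  I5: { [P → c .] }  — reduce
  I6: { [P → g . d] }  — shift
  I7: { [P → g d .] }  — reduce
  I8: { [P → F ( .] }  — reduce
  I9: { [F → ( + .] }  — reduce

Every state is either a pure shift/goto state or contains exactly one complete item and nothing to shift — no conflicts. The grammar is LR(0).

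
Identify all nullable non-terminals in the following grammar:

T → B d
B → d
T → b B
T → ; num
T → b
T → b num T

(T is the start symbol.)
There are no ε-productions, so no non-terminal can derive ε.
No non-terminals are nullable.

Answer: None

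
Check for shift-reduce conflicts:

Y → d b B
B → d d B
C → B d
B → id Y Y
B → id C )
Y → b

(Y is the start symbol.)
Augment with Y' → Y and build the canonical LR(0) collection (I0 = CLOSURE({[Y' → . Y]}), then GOTO on every symbol after a dot until no new states appear). It has 17 states:
  I0: { [Y → . b], [Y → . d b B], [Y' → . Y] }  — shift
  I1: { [Y' → Y .] }  — accept
  I2: { [Y → b .] }  — reduce
  I3: { [Y → d . b B] }  — shift
  I4: { [B → . d d B], [B → . id C )], [B → . id Y Y], [Y → d b . B] }  — shift
  I5: { [Y → d b B .] }  — reduce
  I6: { [B → d . d B] }  — shift
  I7: { [B → . d d B], [B → . id C )], [B → . id Y Y], [B → id . C )], [B → id . Y Y], [C → . B d], [Y → . b], [Y → . d b B] }  — shift
  I8: { [C → B . d] }  — shift
  I9: { [B → id C . )] }  — shift
  I10: { [B → id Y . Y], [Y → . b], [Y → . d b B] }  — shift
  I11: { [B → d . d B], [Y → d . b B] }  — shift
  I12: { [B → . d d B], [B → . id C )], [B → . id Y Y], [B → d d . B] }  — shift
  I13: { [B → d d B .] }  — reduce
  I14: { [B → id Y Y .] }  — reduce
  I15: { [B → id C ) .] }  — reduce
  I16: { [C → B d .] }  — reduce

No state contains both a complete item and a shift item.

Answer: No shift-reduce conflicts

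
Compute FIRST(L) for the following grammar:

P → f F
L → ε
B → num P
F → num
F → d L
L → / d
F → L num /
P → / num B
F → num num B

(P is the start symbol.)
{ '/', ε }

From L → ε:
  - ε-production, so ε ∈ FIRST(L)
From L → / d:
  - '/' is a terminal: add '/' and stop

Collecting: FIRST(L) = { '/', ε }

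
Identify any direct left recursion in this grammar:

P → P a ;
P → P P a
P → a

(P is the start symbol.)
P → P a ;: LEFT RECURSIVE (starts with P)
P → P P a: LEFT RECURSIVE (starts with P)
P → a: starts with a

The grammar has direct left recursion on: P.

Answer: Yes, P is left-recursive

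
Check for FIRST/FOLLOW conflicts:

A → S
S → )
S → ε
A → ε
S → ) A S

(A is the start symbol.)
Nullable non-terminals: A, S.
FIRST sets used below: FIRST(S) = { ')', ε }

A: nullable alternative(s) A → S, A → ε; FOLLOW(A) = { $, ')' }
  A → S: FIRST \ {ε} = { ')' } — overlaps FOLLOW(A) on { ')' }: CONFLICT
  A → ε: FIRST \ {ε} = { } — disjoint from FOLLOW(A)

S: nullable alternative(s) S → ε; FOLLOW(S) = { $, ')' }
  S → ): FIRST \ {ε} = { ')' } — overlaps FOLLOW(S) on { ')' }: CONFLICT
  S → ε: FIRST \ {ε} = { } — this is the only nullable alternative, skip
  S → ) A S: FIRST \ {ε} = { ')' } — overlaps FOLLOW(S) on { ')' }: CONFLICT

So the grammar has 3 FIRST/FOLLOW conflicts (marked CONFLICT above).

Answer: Yes. A → S with FOLLOW(A) on { ')' }; S → ')' with FOLLOW(S) on { ')' }; S → ')' A S with FOLLOW(S) on { ')' }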